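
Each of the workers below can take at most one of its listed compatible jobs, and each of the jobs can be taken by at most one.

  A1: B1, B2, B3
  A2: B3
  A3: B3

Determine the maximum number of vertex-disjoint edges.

Unit-capacity flow: source→left, listed edges, right→sink; max matching = max flow.
Augmenting path A1→B1 (+1); matched 1.
Augmenting path A2→B3 (+1); matched 2.
No augmenting path remains; maximum matching = 2.
König certificate: {A1, B3} is a vertex cover of size 2 (every listed pair touches it), so no matching can be larger.

2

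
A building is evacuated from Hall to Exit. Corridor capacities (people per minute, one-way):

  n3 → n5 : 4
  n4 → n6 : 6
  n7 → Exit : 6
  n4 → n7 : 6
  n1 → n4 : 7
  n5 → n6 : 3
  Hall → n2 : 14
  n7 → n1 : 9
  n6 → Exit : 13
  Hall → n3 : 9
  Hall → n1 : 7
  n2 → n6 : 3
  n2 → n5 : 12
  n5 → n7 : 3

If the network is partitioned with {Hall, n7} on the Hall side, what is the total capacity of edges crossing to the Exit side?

45

Edges leaving {Hall, n7}: Hall→n1 (7), Hall→n2 (14), Hall→n3 (9), n7→n1 (9), n7→Exit (6).
Cut capacity = 7 + 14 + 9 + 9 + 6 = 45.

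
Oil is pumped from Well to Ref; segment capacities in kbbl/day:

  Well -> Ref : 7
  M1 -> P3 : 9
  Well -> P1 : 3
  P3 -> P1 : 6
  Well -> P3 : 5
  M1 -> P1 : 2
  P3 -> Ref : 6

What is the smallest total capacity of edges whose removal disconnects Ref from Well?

Augment Well→Ref: bottleneck 7, flow now 7.
Augment Well→P3→Ref: bottleneck 5, flow now 12.
No augmenting path remains; maximum flow = 12.
By max-flow min-cut, the minimum cut capacity equals the max flow.
In the residual graph, reachable from Well: {Well, P1}.
Min-cut edges: Well→P3 (5), Well→Ref (7); capacity 5 + 7 = 12.

12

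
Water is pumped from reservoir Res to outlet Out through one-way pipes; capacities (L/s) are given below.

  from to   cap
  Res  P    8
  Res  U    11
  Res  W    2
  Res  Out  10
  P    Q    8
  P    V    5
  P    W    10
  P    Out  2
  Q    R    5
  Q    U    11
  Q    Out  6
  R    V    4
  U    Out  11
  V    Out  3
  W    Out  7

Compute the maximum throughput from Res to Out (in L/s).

31

Augment Res→Out: bottleneck 10, flow now 10.
Augment Res→P→Out: bottleneck 2, flow now 12.
Augment Res→U→Out: bottleneck 11, flow now 23.
Augment Res→W→Out: bottleneck 2, flow now 25.
Augment Res→P→Q→Out: bottleneck 6, flow now 31.
No augmenting path remains; maximum flow = 31.
In the residual graph, reachable from Res: {Res}.
Min-cut edges: Res→P (8), Res→U (11), Res→W (2), Res→Out (10); capacity 8 + 11 + 2 + 10 = 31.
This cut is saturated, so no flow can exceed 31.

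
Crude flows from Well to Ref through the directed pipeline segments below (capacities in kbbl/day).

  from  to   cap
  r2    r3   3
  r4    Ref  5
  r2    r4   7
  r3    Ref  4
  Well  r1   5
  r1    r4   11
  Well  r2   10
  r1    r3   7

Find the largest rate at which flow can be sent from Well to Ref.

9

Augment Well→r1→r3→Ref: bottleneck 4, flow now 4.
Augment Well→r1→r4→Ref: bottleneck 1, flow now 5.
Augment Well→r2→r4→Ref: bottleneck 4, flow now 9.
No augmenting path remains; maximum flow = 9.
In the residual graph, reachable from Well: {Well, r1, r2, r3, r4}.
Min-cut edges: r3→Ref (4), r4→Ref (5); capacity 4 + 5 = 9.
This cut is saturated, so no flow can exceed 9.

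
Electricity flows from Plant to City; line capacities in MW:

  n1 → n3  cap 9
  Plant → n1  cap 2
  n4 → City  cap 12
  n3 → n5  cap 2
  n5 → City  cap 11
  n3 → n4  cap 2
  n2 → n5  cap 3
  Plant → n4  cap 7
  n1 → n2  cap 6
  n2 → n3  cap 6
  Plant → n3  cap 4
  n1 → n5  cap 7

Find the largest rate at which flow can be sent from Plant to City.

13

Augment Plant→n4→City: bottleneck 7, flow now 7.
Augment Plant→n1→n5→City: bottleneck 2, flow now 9.
Augment Plant→n3→n4→City: bottleneck 2, flow now 11.
Augment Plant→n3→n5→City: bottleneck 2, flow now 13.
No augmenting path remains; maximum flow = 13.
In the residual graph, reachable from Plant: {Plant}.
Min-cut edges: Plant→n1 (2), Plant→n3 (4), Plant→n4 (7); capacity 2 + 4 + 7 = 13.
This cut is saturated, so no flow can exceed 13.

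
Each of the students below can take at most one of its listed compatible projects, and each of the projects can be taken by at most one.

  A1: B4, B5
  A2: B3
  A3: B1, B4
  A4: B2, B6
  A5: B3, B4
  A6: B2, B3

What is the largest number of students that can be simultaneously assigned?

6

Unit-capacity flow: source→left, listed edges, right→sink; max matching = max flow.
Augmenting path A1→B4 (+1); matched 1.
Augmenting path A2→B3 (+1); matched 2.
Augmenting path A3→B1 (+1); matched 3.
Augmenting path A4→B2 (+1); matched 4.
Augmenting path A5→B4→A1→B5 (+1); matched 5.
Augmenting path A6→B2→A4→B6 (+1); matched 6.
No augmenting path remains; maximum matching = 6.
König certificate: {A1, A2, A3, A4, A5, A6} is a vertex cover of size 6 (every listed pair touches it), so no matching can be larger.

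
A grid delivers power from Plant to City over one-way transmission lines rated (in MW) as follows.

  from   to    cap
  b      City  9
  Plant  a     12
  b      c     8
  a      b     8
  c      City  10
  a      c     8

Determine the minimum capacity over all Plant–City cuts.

12

Augment Plant→a→b→City: bottleneck 8, flow now 8.
Augment Plant→a→c→City: bottleneck 4, flow now 12.
No augmenting path remains; maximum flow = 12.
By max-flow min-cut, the minimum cut capacity equals the max flow.
In the residual graph, reachable from Plant: {Plant}.
Min-cut edges: Plant→a (12); capacity 12 = 12.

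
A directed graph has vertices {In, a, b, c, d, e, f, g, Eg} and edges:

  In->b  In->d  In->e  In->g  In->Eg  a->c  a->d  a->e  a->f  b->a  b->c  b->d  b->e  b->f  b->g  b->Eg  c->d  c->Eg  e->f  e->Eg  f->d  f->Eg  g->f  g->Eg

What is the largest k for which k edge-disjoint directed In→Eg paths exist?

Assign every edge capacity 1; by Menger, the answer equals the max flow.
Path In→Eg (+1); total 1.
Path In→b→Eg (+1); total 2.
Path In→e→Eg (+1); total 3.
Path In→g→Eg (+1); total 4.
No residual In→Eg path; max flow = 4.
Certifying cut of size 4: {In→Eg, In→b, In→e, In→g}.

4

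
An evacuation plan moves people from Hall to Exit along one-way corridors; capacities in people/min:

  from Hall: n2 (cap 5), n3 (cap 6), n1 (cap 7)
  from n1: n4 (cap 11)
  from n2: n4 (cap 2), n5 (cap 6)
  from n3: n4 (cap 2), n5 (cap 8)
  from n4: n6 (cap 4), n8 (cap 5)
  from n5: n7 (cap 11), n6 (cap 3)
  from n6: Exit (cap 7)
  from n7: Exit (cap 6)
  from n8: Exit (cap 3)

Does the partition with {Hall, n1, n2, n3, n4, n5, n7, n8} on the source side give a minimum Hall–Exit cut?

Given cut capacity: 4 + 3 + 6 + 3 = 16.
Augment Hall→n1→n4→n6→Exit: bottleneck 4, flow now 4.
Augment Hall→n1→n4→n8→Exit: bottleneck 3, flow now 7.
Augment Hall→n2→n5→n6→Exit: bottleneck 3, flow now 10.
Augment Hall→n2→n5→n7→Exit: bottleneck 2, flow now 12.
Augment Hall→n3→n5→n7→Exit: bottleneck 4, flow now 16.
No augmenting path remains; maximum flow = 16.
Cut capacity 16 equals the max flow, so it is a minimum cut.

Yes — it is a minimum cut (capacity 16).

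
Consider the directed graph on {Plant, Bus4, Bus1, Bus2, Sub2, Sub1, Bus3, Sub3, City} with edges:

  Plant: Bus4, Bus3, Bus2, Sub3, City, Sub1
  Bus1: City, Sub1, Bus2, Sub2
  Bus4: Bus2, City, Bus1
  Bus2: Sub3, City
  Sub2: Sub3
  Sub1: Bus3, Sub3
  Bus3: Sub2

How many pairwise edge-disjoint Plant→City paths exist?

3

Assign every edge capacity 1; by Menger, the answer equals the max flow.
Path Plant→City (+1); total 1.
Path Plant→Bus4→City (+1); total 2.
Path Plant→Bus2→City (+1); total 3.
No residual Plant→City path; max flow = 3.
Certifying cut of size 3: {Plant→Bus2, Plant→Bus4, Plant→City}.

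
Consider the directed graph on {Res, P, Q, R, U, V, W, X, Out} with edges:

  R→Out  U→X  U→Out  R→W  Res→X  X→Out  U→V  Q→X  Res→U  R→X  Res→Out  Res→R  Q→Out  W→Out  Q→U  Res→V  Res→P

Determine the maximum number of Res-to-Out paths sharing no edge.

4

Assign every edge capacity 1; by Menger, the answer equals the max flow.
Path Res→Out (+1); total 1.
Path Res→R→Out (+1); total 2.
Path Res→U→Out (+1); total 3.
Path Res→X→Out (+1); total 4.
No residual Res→Out path; max flow = 4.
Certifying cut of size 4: {Res→Out, Res→R, Res→U, Res→X}.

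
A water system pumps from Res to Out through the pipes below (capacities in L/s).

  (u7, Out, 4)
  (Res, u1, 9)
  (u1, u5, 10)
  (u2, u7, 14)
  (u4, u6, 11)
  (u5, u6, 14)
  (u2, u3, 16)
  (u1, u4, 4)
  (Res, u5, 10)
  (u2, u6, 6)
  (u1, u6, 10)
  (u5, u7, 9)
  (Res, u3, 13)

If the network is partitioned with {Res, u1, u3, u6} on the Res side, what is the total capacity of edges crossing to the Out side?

24

Edges leaving {Res, u1, u3, u6}: Res→u5 (10), u1→u4 (4), u1→u5 (10).
Cut capacity = 10 + 4 + 10 = 24.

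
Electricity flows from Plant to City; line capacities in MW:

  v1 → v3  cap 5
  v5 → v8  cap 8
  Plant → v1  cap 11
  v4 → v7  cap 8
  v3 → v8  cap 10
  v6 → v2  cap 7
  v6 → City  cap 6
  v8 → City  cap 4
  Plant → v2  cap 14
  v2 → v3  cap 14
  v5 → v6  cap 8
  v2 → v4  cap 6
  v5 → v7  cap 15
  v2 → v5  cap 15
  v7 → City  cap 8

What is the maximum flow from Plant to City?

Augment Plant→v1→v3→v8→City: bottleneck 4, flow now 4.
Augment Plant→v2→v4→v7→City: bottleneck 6, flow now 10.
Augment Plant→v2→v5→v6→City: bottleneck 6, flow now 16.
Augment Plant→v2→v5→v7→City: bottleneck 2, flow now 18.
No augmenting path remains; maximum flow = 18.
In the residual graph, reachable from Plant: {Plant, v1, v3, v8}.
Min-cut edges: Plant→v2 (14), v8→City (4); capacity 14 + 4 = 18.
This cut is saturated, so no flow can exceed 18.

18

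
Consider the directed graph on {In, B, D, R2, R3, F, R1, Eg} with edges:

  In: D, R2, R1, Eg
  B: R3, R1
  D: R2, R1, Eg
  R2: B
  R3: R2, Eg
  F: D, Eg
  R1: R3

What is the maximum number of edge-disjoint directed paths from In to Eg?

Assign every edge capacity 1; by Menger, the answer equals the max flow.
Path In→Eg (+1); total 1.
Path In→D→Eg (+1); total 2.
Path In→R1→R3→Eg (+1); total 3.
No residual In→Eg path; max flow = 3.
Certifying cut of size 3: {In→D, In→Eg, R3→Eg}.

3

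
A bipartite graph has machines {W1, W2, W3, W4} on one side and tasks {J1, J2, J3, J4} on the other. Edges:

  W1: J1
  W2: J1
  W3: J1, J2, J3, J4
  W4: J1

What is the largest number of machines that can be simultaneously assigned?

2

Unit-capacity flow: source→left, listed edges, right→sink; max matching = max flow.
Augmenting path W1→J1 (+1); matched 1.
Augmenting path W3→J2 (+1); matched 2.
No augmenting path remains; maximum matching = 2.
König certificate: {W3, J1} is a vertex cover of size 2 (every listed pair touches it), so no matching can be larger.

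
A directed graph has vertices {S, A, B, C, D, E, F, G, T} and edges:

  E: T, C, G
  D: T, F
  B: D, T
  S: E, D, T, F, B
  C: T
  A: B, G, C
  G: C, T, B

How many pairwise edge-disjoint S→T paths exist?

4

Assign every edge capacity 1; by Menger, the answer equals the max flow.
Path S→T (+1); total 1.
Path S→B→T (+1); total 2.
Path S→D→T (+1); total 3.
Path S→E→T (+1); total 4.
No residual S→T path; max flow = 4.
Certifying cut of size 4: {S→B, S→D, S→E, S→T}.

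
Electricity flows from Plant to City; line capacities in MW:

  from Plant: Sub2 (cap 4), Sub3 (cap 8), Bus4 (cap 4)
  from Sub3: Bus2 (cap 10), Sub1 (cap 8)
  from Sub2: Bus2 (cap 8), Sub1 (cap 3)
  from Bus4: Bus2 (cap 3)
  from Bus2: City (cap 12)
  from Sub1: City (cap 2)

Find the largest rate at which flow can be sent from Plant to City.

14

Augment Plant→Sub3→Bus2→City: bottleneck 8, flow now 8.
Augment Plant→Sub2→Bus2→City: bottleneck 4, flow now 12.
Augment Plant→Bus4→Bus2→Sub3→Sub1→City: bottleneck 2, flow now 14. (uses reverse residual edge)
No augmenting path remains; maximum flow = 14.
In the residual graph, reachable from Plant: {Plant, Sub3, Sub2, Bus4, Bus2, Sub1}.
Min-cut edges: Bus2→City (12), Sub1→City (2); capacity 12 + 2 = 14.
This cut is saturated, so no flow can exceed 14.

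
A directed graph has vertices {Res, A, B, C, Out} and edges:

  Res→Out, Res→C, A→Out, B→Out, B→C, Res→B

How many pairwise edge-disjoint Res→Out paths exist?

2

Assign every edge capacity 1; by Menger, the answer equals the max flow.
Path Res→Out (+1); total 1.
Path Res→B→Out (+1); total 2.
No residual Res→Out path; max flow = 2.
Certifying cut of size 2: {Res→B, Res→Out}.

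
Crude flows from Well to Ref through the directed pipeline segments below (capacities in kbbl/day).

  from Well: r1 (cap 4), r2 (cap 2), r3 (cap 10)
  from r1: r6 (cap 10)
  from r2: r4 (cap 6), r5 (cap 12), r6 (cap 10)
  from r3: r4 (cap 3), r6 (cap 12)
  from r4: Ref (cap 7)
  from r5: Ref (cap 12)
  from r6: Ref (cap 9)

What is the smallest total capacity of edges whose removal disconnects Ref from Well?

Augment Well→r1→r6→Ref: bottleneck 4, flow now 4.
Augment Well→r2→r4→Ref: bottleneck 2, flow now 6.
Augment Well→r3→r4→Ref: bottleneck 3, flow now 9.
Augment Well→r3→r6→Ref: bottleneck 5, flow now 14.
No augmenting path remains; maximum flow = 14.
By max-flow min-cut, the minimum cut capacity equals the max flow.
In the residual graph, reachable from Well: {Well, r1, r3, r6}.
Min-cut edges: Well→r2 (2), r3→r4 (3), r6→Ref (9); capacity 2 + 3 + 9 = 14.

14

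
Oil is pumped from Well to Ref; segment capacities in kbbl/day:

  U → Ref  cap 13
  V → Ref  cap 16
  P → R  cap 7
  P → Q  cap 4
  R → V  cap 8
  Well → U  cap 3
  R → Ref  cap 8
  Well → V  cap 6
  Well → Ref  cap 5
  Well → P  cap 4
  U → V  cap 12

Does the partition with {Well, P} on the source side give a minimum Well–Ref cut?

Given cut capacity: 3 + 6 + 5 + 4 + 7 = 25.
Augment Well→Ref: bottleneck 5, flow now 5.
Augment Well→U→Ref: bottleneck 3, flow now 8.
Augment Well→V→Ref: bottleneck 6, flow now 14.
Augment Well→P→R→Ref: bottleneck 4, flow now 18.
No augmenting path remains; maximum flow = 18.
In the residual graph, reachable from Well: {Well}.
Min-cut edges: Well→P (4), Well→U (3), Well→V (6), Well→Ref (5); capacity 4 + 3 + 6 + 5 = 18.
Cut capacity 25 exceeds the max flow 18, so it is not minimum.

No — its capacity is 25, but the minimum cut has capacity 18.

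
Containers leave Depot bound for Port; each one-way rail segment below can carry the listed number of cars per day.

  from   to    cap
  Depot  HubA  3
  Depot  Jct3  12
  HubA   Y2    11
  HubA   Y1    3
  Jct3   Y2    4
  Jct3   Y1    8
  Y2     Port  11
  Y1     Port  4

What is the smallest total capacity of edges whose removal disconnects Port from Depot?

Augment Depot→HubA→Y2→Port: bottleneck 3, flow now 3.
Augment Depot→Jct3→Y2→Port: bottleneck 4, flow now 7.
Augment Depot→Jct3→Y1→Port: bottleneck 4, flow now 11.
No augmenting path remains; maximum flow = 11.
By max-flow min-cut, the minimum cut capacity equals the max flow.
In the residual graph, reachable from Depot: {Depot, Jct3, Y1}.
Min-cut edges: Depot→HubA (3), Jct3→Y2 (4), Y1→Port (4); capacity 3 + 4 + 4 = 11.

11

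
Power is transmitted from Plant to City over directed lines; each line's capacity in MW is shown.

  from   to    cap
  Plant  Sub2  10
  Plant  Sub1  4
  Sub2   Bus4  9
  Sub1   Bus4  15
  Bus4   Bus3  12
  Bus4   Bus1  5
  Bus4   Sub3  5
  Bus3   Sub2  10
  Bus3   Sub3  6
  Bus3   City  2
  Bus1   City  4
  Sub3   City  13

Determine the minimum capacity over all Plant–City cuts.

Augment Plant→Sub2→Bus4→Bus3→City: bottleneck 2, flow now 2.
Augment Plant→Sub2→Bus4→Bus1→City: bottleneck 4, flow now 6.
Augment Plant→Sub2→Bus4→Sub3→City: bottleneck 3, flow now 9.
Augment Plant→Sub1→Bus4→Sub3→City: bottleneck 2, flow now 11.
Augment Plant→Sub1→Bus4→Bus3→Sub3→City: bottleneck 2, flow now 13.
No augmenting path remains; maximum flow = 13.
By max-flow min-cut, the minimum cut capacity equals the max flow.
In the residual graph, reachable from Plant: {Plant, Sub2}.
Min-cut edges: Plant→Sub1 (4), Sub2→Bus4 (9); capacity 4 + 9 = 13.

13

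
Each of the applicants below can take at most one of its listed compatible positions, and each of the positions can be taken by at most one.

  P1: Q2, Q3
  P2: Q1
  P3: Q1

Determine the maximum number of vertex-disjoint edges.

Unit-capacity flow: source→left, listed edges, right→sink; max matching = max flow.
Augmenting path P1→Q2 (+1); matched 1.
Augmenting path P2→Q1 (+1); matched 2.
No augmenting path remains; maximum matching = 2.
König certificate: {P1, Q1} is a vertex cover of size 2 (every listed pair touches it), so no matching can be larger.

2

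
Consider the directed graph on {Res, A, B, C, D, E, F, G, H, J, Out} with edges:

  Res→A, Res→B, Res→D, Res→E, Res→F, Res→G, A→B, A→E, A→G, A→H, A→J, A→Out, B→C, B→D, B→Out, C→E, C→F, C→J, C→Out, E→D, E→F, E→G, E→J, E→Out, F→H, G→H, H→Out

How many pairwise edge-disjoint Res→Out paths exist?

Assign every edge capacity 1; by Menger, the answer equals the max flow.
Path Res→A→Out (+1); total 1.
Path Res→B→Out (+1); total 2.
Path Res→E→Out (+1); total 3.
Path Res→F→H→Out (+1); total 4.
No residual Res→Out path; max flow = 4.
Certifying cut of size 4: {H→Out, Res→A, Res→B, Res→E}.

4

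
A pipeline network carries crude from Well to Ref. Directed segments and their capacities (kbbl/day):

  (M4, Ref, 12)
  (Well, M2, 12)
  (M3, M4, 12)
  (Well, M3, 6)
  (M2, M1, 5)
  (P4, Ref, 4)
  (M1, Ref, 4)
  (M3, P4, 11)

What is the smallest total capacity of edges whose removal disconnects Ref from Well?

Augment Well→M3→P4→Ref: bottleneck 4, flow now 4.
Augment Well→M3→M4→Ref: bottleneck 2, flow now 6.
Augment Well→M2→M1→Ref: bottleneck 4, flow now 10.
No augmenting path remains; maximum flow = 10.
By max-flow min-cut, the minimum cut capacity equals the max flow.
In the residual graph, reachable from Well: {Well, M2, M1}.
Min-cut edges: Well→M3 (6), M1→Ref (4); capacity 6 + 4 = 10.

10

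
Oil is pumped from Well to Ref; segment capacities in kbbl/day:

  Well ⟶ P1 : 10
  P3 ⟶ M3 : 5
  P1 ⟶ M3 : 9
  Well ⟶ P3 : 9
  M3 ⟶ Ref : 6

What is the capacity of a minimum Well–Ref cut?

Augment Well→P3→M3→Ref: bottleneck 5, flow now 5.
Augment Well→P1→M3→Ref: bottleneck 1, flow now 6.
No augmenting path remains; maximum flow = 6.
By max-flow min-cut, the minimum cut capacity equals the max flow.
In the residual graph, reachable from Well: {Well, P3, P1, M3}.
Min-cut edges: M3→Ref (6); capacity 6 = 6.

6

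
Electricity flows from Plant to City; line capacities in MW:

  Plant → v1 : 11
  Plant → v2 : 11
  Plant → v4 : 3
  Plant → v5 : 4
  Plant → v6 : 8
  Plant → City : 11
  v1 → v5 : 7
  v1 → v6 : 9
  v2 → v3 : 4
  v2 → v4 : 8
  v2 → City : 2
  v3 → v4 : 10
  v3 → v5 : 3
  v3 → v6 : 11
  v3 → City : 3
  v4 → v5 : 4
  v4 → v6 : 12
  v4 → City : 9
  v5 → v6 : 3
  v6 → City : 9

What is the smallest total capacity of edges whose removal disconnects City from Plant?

34

Augment Plant→City: bottleneck 11, flow now 11.
Augment Plant→v2→City: bottleneck 2, flow now 13.
Augment Plant→v4→City: bottleneck 3, flow now 16.
Augment Plant→v6→City: bottleneck 8, flow now 24.
Augment Plant→v1→v6→City: bottleneck 1, flow now 25.
Augment Plant→v2→v3→City: bottleneck 3, flow now 28.
Augment Plant→v2→v4→City: bottleneck 6, flow now 34.
No augmenting path remains; maximum flow = 34.
By max-flow min-cut, the minimum cut capacity equals the max flow.
In the residual graph, reachable from Plant: {Plant, v1, v5, v6}.
Min-cut edges: Plant→v2 (11), Plant→v4 (3), Plant→City (11), v6→City (9); capacity 11 + 3 + 11 + 9 = 34.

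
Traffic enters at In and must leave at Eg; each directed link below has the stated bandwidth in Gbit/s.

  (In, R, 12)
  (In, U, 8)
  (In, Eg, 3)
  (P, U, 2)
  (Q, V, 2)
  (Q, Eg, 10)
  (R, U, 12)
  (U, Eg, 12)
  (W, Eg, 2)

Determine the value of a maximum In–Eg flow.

15

Augment In→Eg: bottleneck 3, flow now 3.
Augment In→U→Eg: bottleneck 8, flow now 11.
Augment In→R→U→Eg: bottleneck 4, flow now 15.
No augmenting path remains; maximum flow = 15.
In the residual graph, reachable from In: {In, R, U}.
Min-cut edges: In→Eg (3), U→Eg (12); capacity 3 + 12 = 15.
This cut is saturated, so no flow can exceed 15.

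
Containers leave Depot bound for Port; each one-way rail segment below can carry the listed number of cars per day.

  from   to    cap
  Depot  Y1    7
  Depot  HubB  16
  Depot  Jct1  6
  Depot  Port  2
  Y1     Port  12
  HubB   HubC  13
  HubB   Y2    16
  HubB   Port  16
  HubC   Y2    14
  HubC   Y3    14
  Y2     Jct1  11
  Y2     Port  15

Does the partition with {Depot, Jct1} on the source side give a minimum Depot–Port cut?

Given cut capacity: 7 + 16 + 2 = 25.
Augment Depot→Port: bottleneck 2, flow now 2.
Augment Depot→Y1→Port: bottleneck 7, flow now 9.
Augment Depot→HubB→Port: bottleneck 16, flow now 25.
No augmenting path remains; maximum flow = 25.
Cut capacity 25 equals the max flow, so it is a minimum cut.

Yes — it is a minimum cut (capacity 25).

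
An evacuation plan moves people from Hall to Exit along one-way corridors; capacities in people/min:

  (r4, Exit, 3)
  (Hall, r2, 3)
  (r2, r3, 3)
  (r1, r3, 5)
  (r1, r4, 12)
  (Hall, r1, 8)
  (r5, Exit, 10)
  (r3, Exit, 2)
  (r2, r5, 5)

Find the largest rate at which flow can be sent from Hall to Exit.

Augment Hall→r1→r3→Exit: bottleneck 2, flow now 2.
Augment Hall→r1→r4→Exit: bottleneck 3, flow now 5.
Augment Hall→r2→r5→Exit: bottleneck 3, flow now 8.
No augmenting path remains; maximum flow = 8.
In the residual graph, reachable from Hall: {Hall, r1, r3, r4}.
Min-cut edges: Hall→r2 (3), r3→Exit (2), r4→Exit (3); capacity 3 + 2 + 3 = 8.
This cut is saturated, so no flow can exceed 8.

8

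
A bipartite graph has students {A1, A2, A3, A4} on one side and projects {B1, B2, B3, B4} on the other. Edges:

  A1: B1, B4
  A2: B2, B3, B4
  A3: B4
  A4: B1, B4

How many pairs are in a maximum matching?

3

Unit-capacity flow: source→left, listed edges, right→sink; max matching = max flow.
Augmenting path A1→B1 (+1); matched 1.
Augmenting path A2→B2 (+1); matched 2.
Augmenting path A3→B4 (+1); matched 3.
No augmenting path remains; maximum matching = 3.
König certificate: {A2, B1, B4} is a vertex cover of size 3 (every listed pair touches it), so no matching can be larger.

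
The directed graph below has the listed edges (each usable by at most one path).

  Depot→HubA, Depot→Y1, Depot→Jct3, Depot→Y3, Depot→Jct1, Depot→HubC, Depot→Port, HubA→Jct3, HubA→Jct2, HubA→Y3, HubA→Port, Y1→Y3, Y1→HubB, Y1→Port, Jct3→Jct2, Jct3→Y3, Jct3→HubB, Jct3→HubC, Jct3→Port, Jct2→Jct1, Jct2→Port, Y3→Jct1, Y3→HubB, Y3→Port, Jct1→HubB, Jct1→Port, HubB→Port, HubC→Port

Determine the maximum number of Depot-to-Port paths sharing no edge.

7

Assign every edge capacity 1; by Menger, the answer equals the max flow.
Path Depot→Port (+1); total 1.
Path Depot→HubA→Port (+1); total 2.
Path Depot→Y1→Port (+1); total 3.
Path Depot→Jct3→Port (+1); total 4.
Path Depot→Y3→Port (+1); total 5.
Path Depot→Jct1→Port (+1); total 6.
Path Depot→HubC→Port (+1); total 7.
No residual Depot→Port path; max flow = 7.
Certifying cut of size 7: {Depot→HubA, Depot→HubC, Depot→Jct1, Depot→Jct3, Depot→Port, Depot→Y1, Depot→Y3}.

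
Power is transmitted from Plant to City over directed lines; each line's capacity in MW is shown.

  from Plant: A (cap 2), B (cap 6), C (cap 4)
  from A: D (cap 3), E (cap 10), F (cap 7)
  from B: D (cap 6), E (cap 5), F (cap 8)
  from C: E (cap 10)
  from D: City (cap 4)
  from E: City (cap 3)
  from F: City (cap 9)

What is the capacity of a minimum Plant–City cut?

Augment Plant→A→D→City: bottleneck 2, flow now 2.
Augment Plant→B→D→City: bottleneck 2, flow now 4.
Augment Plant→B→E→City: bottleneck 3, flow now 7.
Augment Plant→B→F→City: bottleneck 1, flow now 8.
Augment Plant→C→E→B→F→City: bottleneck 3, flow now 11. (uses reverse residual edge)
No augmenting path remains; maximum flow = 11.
By max-flow min-cut, the minimum cut capacity equals the max flow.
In the residual graph, reachable from Plant: {Plant, C, E}.
Min-cut edges: Plant→A (2), Plant→B (6), E→City (3); capacity 2 + 6 + 3 = 11.

11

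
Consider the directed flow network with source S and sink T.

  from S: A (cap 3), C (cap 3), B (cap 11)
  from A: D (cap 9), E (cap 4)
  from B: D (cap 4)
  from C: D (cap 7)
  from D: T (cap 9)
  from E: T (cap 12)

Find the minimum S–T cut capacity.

Augment S→A→D→T: bottleneck 3, flow now 3.
Augment S→B→D→T: bottleneck 4, flow now 7.
Augment S→C→D→T: bottleneck 2, flow now 9.
Augment S→C→D→A→E→T: bottleneck 1, flow now 10. (uses reverse residual edge)
No augmenting path remains; maximum flow = 10.
By max-flow min-cut, the minimum cut capacity equals the max flow.
In the residual graph, reachable from S: {S, B}.
Min-cut edges: S→A (3), S→C (3), B→D (4); capacity 3 + 3 + 4 = 10.

10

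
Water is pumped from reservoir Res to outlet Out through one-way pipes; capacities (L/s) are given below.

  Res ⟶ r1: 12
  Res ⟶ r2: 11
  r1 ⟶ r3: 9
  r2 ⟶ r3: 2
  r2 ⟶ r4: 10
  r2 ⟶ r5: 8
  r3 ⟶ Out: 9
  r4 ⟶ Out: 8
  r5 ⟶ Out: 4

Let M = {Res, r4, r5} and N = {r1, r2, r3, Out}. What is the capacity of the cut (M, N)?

Edges leaving {Res, r4, r5}: Res→r1 (12), Res→r2 (11), r4→Out (8), r5→Out (4).
Cut capacity = 12 + 11 + 8 + 4 = 35.

35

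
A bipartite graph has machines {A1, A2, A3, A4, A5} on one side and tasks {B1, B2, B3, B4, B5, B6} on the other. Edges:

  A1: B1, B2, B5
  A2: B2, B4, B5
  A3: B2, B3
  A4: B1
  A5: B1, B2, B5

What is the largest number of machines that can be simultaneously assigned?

5

Unit-capacity flow: source→left, listed edges, right→sink; max matching = max flow.
Augmenting path A1→B1 (+1); matched 1.
Augmenting path A2→B2 (+1); matched 2.
Augmenting path A3→B3 (+1); matched 3.
Augmenting path A5→B5 (+1); matched 4.
Augmenting path A4→B1→A1→B2→A2→B4 (+1); matched 5.
No augmenting path remains; maximum matching = 5.
König certificate: {A1, A2, A3, A4, A5} is a vertex cover of size 5 (every listed pair touches it), so no matching can be larger.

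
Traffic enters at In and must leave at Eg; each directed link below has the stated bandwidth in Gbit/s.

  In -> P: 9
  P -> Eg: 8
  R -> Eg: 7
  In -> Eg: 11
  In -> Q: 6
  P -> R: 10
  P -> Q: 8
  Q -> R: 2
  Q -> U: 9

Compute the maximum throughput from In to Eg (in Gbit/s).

22

Augment In→Eg: bottleneck 11, flow now 11.
Augment In→P→Eg: bottleneck 8, flow now 19.
Augment In→P→R→Eg: bottleneck 1, flow now 20.
Augment In→Q→R→Eg: bottleneck 2, flow now 22.
No augmenting path remains; maximum flow = 22.
In the residual graph, reachable from In: {In, Q, U}.
Min-cut edges: In→P (9), In→Eg (11), Q→R (2); capacity 9 + 11 + 2 = 22.
This cut is saturated, so no flow can exceed 22.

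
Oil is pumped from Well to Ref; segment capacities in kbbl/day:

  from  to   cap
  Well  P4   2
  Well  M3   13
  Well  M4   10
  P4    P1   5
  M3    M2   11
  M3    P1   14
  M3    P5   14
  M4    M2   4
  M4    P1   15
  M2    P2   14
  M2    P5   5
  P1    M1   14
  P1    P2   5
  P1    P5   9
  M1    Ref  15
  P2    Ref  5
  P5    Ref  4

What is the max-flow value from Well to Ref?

23

Augment Well→M3→P5→Ref: bottleneck 4, flow now 4.
Augment Well→P4→P1→M1→Ref: bottleneck 2, flow now 6.
Augment Well→M3→M2→P2→Ref: bottleneck 5, flow now 11.
Augment Well→M3→P1→M1→Ref: bottleneck 4, flow now 15.
Augment Well→M4→P1→M1→Ref: bottleneck 8, flow now 23.
No augmenting path remains; maximum flow = 23.
In the residual graph, reachable from Well: {Well, P4, M3, M4, M2, P1, P2, P5}.
Min-cut edges: P1→M1 (14), P2→Ref (5), P5→Ref (4); capacity 14 + 5 + 4 = 23.
This cut is saturated, so no flow can exceed 23.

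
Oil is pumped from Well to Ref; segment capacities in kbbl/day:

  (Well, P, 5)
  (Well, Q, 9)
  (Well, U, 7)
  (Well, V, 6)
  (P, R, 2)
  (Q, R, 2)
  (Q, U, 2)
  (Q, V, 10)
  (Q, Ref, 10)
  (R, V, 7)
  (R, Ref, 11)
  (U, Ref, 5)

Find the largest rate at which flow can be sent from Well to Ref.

Augment Well→Q→Ref: bottleneck 9, flow now 9.
Augment Well→U→Ref: bottleneck 5, flow now 14.
Augment Well→P→R→Ref: bottleneck 2, flow now 16.
No augmenting path remains; maximum flow = 16.
In the residual graph, reachable from Well: {Well, P, U, V}.
Min-cut edges: Well→Q (9), P→R (2), U→Ref (5); capacity 9 + 2 + 5 = 16.
This cut is saturated, so no flow can exceed 16.

16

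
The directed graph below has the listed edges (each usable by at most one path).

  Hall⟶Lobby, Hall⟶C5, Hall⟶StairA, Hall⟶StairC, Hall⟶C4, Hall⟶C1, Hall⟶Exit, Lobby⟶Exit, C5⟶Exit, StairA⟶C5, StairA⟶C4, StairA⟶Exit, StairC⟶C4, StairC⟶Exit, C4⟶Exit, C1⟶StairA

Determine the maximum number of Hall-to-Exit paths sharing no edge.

6

Assign every edge capacity 1; by Menger, the answer equals the max flow.
Path Hall→Exit (+1); total 1.
Path Hall→Lobby→Exit (+1); total 2.
Path Hall→C5→Exit (+1); total 3.
Path Hall→StairA→Exit (+1); total 4.
Path Hall→StairC→Exit (+1); total 5.
Path Hall→C4→Exit (+1); total 6.
No residual Hall→Exit path; max flow = 6.
Certifying cut of size 6: {C4→Exit, C5→Exit, Hall→Exit, Hall→Lobby, Hall→StairC, StairA→Exit}.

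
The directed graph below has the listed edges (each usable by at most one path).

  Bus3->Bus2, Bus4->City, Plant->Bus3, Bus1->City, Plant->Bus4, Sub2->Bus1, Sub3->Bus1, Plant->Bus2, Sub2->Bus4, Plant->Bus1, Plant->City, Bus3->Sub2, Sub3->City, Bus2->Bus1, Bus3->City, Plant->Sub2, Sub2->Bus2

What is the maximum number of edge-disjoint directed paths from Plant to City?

Assign every edge capacity 1; by Menger, the answer equals the max flow.
Path Plant→City (+1); total 1.
Path Plant→Bus3→City (+1); total 2.
Path Plant→Bus1→City (+1); total 3.
Path Plant→Bus4→City (+1); total 4.
No residual Plant→City path; max flow = 4.
Certifying cut of size 4: {Bus1→City, Bus4→City, Plant→Bus3, Plant→City}.

4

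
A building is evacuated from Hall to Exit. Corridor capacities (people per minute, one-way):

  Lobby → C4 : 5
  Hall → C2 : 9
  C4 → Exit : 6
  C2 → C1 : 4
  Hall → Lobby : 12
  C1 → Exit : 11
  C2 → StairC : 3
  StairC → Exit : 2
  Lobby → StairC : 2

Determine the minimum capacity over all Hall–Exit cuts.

11

Augment Hall→C2→C1→Exit: bottleneck 4, flow now 4.
Augment Hall→C2→StairC→Exit: bottleneck 2, flow now 6.
Augment Hall→Lobby→C4→Exit: bottleneck 5, flow now 11.
No augmenting path remains; maximum flow = 11.
By max-flow min-cut, the minimum cut capacity equals the max flow.
In the residual graph, reachable from Hall: {Hall, C2, Lobby, StairC}.
Min-cut edges: C2→C1 (4), Lobby→C4 (5), StairC→Exit (2); capacity 4 + 5 + 2 = 11.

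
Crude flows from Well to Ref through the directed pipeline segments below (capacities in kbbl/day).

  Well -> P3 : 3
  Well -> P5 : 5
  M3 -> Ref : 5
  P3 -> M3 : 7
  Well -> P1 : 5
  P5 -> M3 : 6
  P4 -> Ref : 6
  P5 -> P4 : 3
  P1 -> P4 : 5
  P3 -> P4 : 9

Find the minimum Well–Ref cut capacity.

Augment Well→P5→M3→Ref: bottleneck 5, flow now 5.
Augment Well→P3→P4→Ref: bottleneck 3, flow now 8.
Augment Well→P1→P4→Ref: bottleneck 3, flow now 11.
No augmenting path remains; maximum flow = 11.
By max-flow min-cut, the minimum cut capacity equals the max flow.
In the residual graph, reachable from Well: {Well, P5, P3, P1, M3, P4}.
Min-cut edges: M3→Ref (5), P4→Ref (6); capacity 5 + 6 = 11.

11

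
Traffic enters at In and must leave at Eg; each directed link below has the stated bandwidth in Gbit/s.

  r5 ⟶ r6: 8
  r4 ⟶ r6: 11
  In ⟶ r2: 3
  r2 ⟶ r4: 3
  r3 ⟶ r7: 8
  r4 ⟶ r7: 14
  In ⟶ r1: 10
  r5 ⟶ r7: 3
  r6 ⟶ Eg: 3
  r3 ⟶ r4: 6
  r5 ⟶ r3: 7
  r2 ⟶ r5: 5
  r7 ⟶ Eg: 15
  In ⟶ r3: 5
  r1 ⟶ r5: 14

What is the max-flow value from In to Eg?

18

Augment In→r3→r7→Eg: bottleneck 5, flow now 5.
Augment In→r1→r5→r6→Eg: bottleneck 3, flow now 8.
Augment In→r1→r5→r7→Eg: bottleneck 3, flow now 11.
Augment In→r2→r4→r7→Eg: bottleneck 3, flow now 14.
Augment In→r1→r5→r3→r7→Eg: bottleneck 3, flow now 17.
Augment In→r1→r5→r3→r4→r7→Eg: bottleneck 1, flow now 18.
No augmenting path remains; maximum flow = 18.
In the residual graph, reachable from In: {In}.
Min-cut edges: In→r1 (10), In→r2 (3), In→r3 (5); capacity 10 + 3 + 5 = 18.
This cut is saturated, so no flow can exceed 18.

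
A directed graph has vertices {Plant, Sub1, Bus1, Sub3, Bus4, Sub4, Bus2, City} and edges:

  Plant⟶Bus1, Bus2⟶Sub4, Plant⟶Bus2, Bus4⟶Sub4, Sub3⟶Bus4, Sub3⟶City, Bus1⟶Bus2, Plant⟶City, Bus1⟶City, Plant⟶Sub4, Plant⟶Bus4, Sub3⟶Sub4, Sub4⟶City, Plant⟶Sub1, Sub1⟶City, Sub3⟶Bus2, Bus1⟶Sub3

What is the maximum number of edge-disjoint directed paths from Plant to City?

Assign every edge capacity 1; by Menger, the answer equals the max flow.
Path Plant→City (+1); total 1.
Path Plant→Sub1→City (+1); total 2.
Path Plant→Bus1→City (+1); total 3.
Path Plant→Sub4→City (+1); total 4.
No residual Plant→City path; max flow = 4.
Certifying cut of size 4: {Plant→Bus1, Plant→City, Plant→Sub1, Sub4→City}.

4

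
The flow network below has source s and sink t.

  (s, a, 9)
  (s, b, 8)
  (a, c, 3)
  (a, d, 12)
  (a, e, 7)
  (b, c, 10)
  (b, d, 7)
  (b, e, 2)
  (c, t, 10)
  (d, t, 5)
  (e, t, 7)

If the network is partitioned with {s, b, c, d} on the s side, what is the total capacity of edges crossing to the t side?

26

Edges leaving {s, b, c, d}: s→a (9), b→e (2), c→t (10), d→t (5).
Cut capacity = 9 + 2 + 10 + 5 = 26.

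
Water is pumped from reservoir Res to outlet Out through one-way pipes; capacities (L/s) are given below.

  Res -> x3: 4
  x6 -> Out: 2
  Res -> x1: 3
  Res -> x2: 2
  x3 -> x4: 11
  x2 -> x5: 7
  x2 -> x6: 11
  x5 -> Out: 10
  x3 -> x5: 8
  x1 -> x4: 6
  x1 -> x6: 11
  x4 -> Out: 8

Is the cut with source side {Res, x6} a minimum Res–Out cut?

No — its capacity is 11, but the minimum cut has capacity 9.

Given cut capacity: 3 + 2 + 4 + 2 = 11.
Augment Res→x1→x4→Out: bottleneck 3, flow now 3.
Augment Res→x2→x5→Out: bottleneck 2, flow now 5.
Augment Res→x3→x4→Out: bottleneck 4, flow now 9.
No augmenting path remains; maximum flow = 9.
In the residual graph, reachable from Res: {Res}.
Min-cut edges: Res→x1 (3), Res→x2 (2), Res→x3 (4); capacity 3 + 2 + 4 = 9.
Cut capacity 11 exceeds the max flow 9, so it is not minimum.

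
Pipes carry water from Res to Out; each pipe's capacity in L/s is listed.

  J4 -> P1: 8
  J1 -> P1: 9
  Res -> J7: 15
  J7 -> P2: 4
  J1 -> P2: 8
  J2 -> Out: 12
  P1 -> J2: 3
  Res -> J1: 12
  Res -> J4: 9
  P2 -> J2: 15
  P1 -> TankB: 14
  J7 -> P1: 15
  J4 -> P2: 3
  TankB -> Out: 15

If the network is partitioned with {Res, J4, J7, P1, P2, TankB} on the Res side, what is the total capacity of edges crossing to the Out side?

Edges leaving {Res, J4, J7, P1, P2, TankB}: Res→J1 (12), P1→J2 (3), P2→J2 (15), TankB→Out (15).
Cut capacity = 12 + 3 + 15 + 15 = 45.

45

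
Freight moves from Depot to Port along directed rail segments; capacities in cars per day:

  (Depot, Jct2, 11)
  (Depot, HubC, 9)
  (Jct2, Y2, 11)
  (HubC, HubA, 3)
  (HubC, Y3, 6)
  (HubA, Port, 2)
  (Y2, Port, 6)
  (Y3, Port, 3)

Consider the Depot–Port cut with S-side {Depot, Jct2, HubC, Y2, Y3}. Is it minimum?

No — its capacity is 12, but the minimum cut has capacity 11.

Given cut capacity: 3 + 6 + 3 = 12.
Augment Depot→Jct2→Y2→Port: bottleneck 6, flow now 6.
Augment Depot→HubC→HubA→Port: bottleneck 2, flow now 8.
Augment Depot→HubC→Y3→Port: bottleneck 3, flow now 11.
No augmenting path remains; maximum flow = 11.
In the residual graph, reachable from Depot: {Depot, Jct2, HubC, HubA, Y2, Y3}.
Min-cut edges: HubA→Port (2), Y2→Port (6), Y3→Port (3); capacity 2 + 6 + 3 = 11.
Cut capacity 12 exceeds the max flow 11, so it is not minimum.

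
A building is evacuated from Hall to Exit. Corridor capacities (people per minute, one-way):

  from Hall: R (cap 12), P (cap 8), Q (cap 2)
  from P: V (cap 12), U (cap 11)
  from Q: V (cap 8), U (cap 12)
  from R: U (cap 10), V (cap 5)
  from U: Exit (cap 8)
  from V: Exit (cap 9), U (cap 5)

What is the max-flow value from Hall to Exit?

17

Augment Hall→P→U→Exit: bottleneck 8, flow now 8.
Augment Hall→Q→V→Exit: bottleneck 2, flow now 10.
Augment Hall→R→V→Exit: bottleneck 5, flow now 15.
Augment Hall→R→U→P→V→Exit: bottleneck 2, flow now 17. (uses reverse residual edge)
No augmenting path remains; maximum flow = 17.
In the residual graph, reachable from Hall: {Hall, P, Q, R, U, V}.
Min-cut edges: U→Exit (8), V→Exit (9); capacity 8 + 9 = 17.
This cut is saturated, so no flow can exceed 17.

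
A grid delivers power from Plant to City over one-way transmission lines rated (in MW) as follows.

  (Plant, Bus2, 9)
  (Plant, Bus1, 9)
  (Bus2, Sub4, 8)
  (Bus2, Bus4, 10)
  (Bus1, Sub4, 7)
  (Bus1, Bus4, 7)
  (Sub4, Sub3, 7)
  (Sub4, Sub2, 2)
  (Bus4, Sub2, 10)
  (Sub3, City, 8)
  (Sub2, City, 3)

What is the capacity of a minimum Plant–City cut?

10

Augment Plant→Bus2→Sub4→Sub3→City: bottleneck 7, flow now 7.
Augment Plant→Bus2→Sub4→Sub2→City: bottleneck 1, flow now 8.
Augment Plant→Bus2→Bus4→Sub2→City: bottleneck 1, flow now 9.
Augment Plant→Bus1→Sub4→Sub2→City: bottleneck 1, flow now 10.
No augmenting path remains; maximum flow = 10.
By max-flow min-cut, the minimum cut capacity equals the max flow.
In the residual graph, reachable from Plant: {Plant, Bus2, Bus1, Sub4, Bus4, Sub2}.
Min-cut edges: Sub4→Sub3 (7), Sub2→City (3); capacity 7 + 3 = 10.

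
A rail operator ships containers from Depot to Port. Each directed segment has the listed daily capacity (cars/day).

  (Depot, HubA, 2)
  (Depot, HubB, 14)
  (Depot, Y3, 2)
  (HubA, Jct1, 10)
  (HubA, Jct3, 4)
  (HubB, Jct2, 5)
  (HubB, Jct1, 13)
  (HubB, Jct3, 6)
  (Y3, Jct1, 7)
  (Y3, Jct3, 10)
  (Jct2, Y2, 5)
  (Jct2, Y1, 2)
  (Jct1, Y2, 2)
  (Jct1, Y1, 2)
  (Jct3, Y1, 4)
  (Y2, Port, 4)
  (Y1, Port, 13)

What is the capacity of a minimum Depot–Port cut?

12

Augment Depot→HubA→Jct1→Y2→Port: bottleneck 2, flow now 2.
Augment Depot→HubB→Jct2→Y2→Port: bottleneck 2, flow now 4.
Augment Depot→HubB→Jct2→Y1→Port: bottleneck 2, flow now 6.
Augment Depot→HubB→Jct1→Y1→Port: bottleneck 2, flow now 8.
Augment Depot→HubB→Jct3→Y1→Port: bottleneck 4, flow now 12.
No augmenting path remains; maximum flow = 12.
By max-flow min-cut, the minimum cut capacity equals the max flow.
In the residual graph, reachable from Depot: {Depot, HubA, HubB, Y3, Jct2, Jct1, Jct3, Y2}.
Min-cut edges: Jct2→Y1 (2), Jct1→Y1 (2), Jct3→Y1 (4), Y2→Port (4); capacity 2 + 2 + 4 + 4 = 12.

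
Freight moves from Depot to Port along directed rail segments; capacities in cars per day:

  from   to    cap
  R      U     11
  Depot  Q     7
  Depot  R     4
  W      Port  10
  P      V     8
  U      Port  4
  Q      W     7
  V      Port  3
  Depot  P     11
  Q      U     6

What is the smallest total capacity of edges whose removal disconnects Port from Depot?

Augment Depot→P→V→Port: bottleneck 3, flow now 3.
Augment Depot→Q→U→Port: bottleneck 4, flow now 7.
Augment Depot→Q→W→Port: bottleneck 3, flow now 10.
Augment Depot→R→U→Q→W→Port: bottleneck 4, flow now 14. (uses reverse residual edge)
No augmenting path remains; maximum flow = 14.
By max-flow min-cut, the minimum cut capacity equals the max flow.
In the residual graph, reachable from Depot: {Depot, P, V}.
Min-cut edges: Depot→Q (7), Depot→R (4), V→Port (3); capacity 7 + 4 + 3 = 14.

14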